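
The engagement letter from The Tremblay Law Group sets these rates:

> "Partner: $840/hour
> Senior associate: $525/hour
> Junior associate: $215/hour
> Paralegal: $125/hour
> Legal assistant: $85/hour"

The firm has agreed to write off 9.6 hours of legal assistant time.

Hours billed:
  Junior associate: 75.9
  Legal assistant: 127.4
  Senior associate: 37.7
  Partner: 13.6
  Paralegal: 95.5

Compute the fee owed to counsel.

$69,485.50

Partner: 13.6 × $840 = $11,424.00
Senior associate: 37.7 × $525 = $19,792.50
Junior associate: 75.9 × $215 = $16,318.50
Paralegal: 95.5 × $125 = $11,937.50
Legal assistant: 127.4 × $85 = $10,829.00
Subtotal: $70,301.50
Write-off: 9.6 × $85 = $816.00
Total: $70,301.50 − $816.00 = $69,485.50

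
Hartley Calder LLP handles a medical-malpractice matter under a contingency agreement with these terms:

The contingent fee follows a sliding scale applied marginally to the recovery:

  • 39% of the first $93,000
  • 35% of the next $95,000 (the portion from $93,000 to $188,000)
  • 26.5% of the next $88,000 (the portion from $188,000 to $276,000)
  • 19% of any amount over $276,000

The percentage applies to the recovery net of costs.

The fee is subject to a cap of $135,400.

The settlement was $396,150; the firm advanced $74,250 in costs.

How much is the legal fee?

$101,561.00

Fee base (net of costs): $396,150 − $74,250 = $321,900
First $93,000 at 39% = $36,270.00
Next $95,000 at 35% = $33,250.00
Next $88,000 at 26.5% = $23,320.00
Remaining $45,900 at 19% = $8,721.00
Fee: $36,270.00 + $33,250.00 + $23,320.00 + $8,721.00 = $101,561.00
$101,561.00 is under the $135,400 cap.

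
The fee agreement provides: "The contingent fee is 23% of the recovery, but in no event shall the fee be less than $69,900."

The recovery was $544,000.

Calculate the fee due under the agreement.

23% of $544,000 = $125,120.00
That exceeds the $69,900 minimum.

$125,120.00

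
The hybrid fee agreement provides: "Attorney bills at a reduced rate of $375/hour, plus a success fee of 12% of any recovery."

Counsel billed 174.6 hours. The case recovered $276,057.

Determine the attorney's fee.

$98,601.84

Hourly: 174.6 × $375 = $65,475.00
Success fee: 12% of $276,057 = $33,126.84
Total: $65,475.00 + $33,126.84 = $98,601.84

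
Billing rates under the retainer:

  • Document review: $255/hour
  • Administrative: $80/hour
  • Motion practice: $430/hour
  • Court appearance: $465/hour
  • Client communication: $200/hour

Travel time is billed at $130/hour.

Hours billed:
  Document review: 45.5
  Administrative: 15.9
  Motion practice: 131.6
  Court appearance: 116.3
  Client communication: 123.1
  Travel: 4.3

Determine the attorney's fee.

Document review: 45.5 × $255 = $11,602.50
Administrative: 15.9 × $80 = $1,272.00
Motion practice: 131.6 × $430 = $56,588.00
Court appearance: 116.3 × $465 = $54,079.50
Client communication: 123.1 × $200 = $24,620.00
Subtotal: $11,602.50 + $1,272.00 + $56,588.00 + $54,079.50 + $24,620.00 = $148,162.00
Travel: 4.3 × $130 = $559.00
Total: $148,162.00 + $559.00 = $148,721.00

$148,721.00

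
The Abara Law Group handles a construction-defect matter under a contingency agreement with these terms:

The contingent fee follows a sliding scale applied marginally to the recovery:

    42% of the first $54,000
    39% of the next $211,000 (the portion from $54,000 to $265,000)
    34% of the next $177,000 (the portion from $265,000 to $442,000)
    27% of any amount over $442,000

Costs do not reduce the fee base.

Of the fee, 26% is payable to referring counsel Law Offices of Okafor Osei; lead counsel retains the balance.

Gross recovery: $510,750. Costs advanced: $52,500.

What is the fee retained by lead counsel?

Fee base is the gross recovery, $510,750; costs are reimbursed separately.
First $54,000 at 42% = $22,680.00
Next $211,000 at 39% = $82,290.00
Next $177,000 at 34% = $60,180.00
Remaining $68,750 at 27% = $18,562.50
Fee: $22,680.00 + $82,290.00 + $60,180.00 + $18,562.50 = $183,712.50
Referral share: 26% of $183,712.50 = $47,765.25; lead counsel retains $183,712.50 − $47,765.25 = $135,947.25.

$135,947.25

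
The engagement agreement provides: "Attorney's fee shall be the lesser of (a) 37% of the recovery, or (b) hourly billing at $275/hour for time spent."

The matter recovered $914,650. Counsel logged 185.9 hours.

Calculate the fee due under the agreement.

(a) 37% of $914,650 = $338,420.50
(b) 185.9 × $275 = $51,122.50
The lesser is (b): $51,122.50.

$51,122.50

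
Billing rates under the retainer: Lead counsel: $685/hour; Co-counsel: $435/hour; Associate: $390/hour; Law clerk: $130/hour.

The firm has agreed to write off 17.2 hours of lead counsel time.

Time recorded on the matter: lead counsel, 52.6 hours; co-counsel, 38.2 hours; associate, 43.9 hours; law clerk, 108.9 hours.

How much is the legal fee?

$72,144.00

Lead counsel: 52.6 × $685 = $36,031.00
Co-counsel: 38.2 × $435 = $16,617.00
Associate: 43.9 × $390 = $17,121.00
Law clerk: 108.9 × $130 = $14,157.00
Subtotal: $83,926.00
Write-off: 17.2 × $685 = $11,782.00
Total: $83,926.00 − $11,782.00 = $72,144.00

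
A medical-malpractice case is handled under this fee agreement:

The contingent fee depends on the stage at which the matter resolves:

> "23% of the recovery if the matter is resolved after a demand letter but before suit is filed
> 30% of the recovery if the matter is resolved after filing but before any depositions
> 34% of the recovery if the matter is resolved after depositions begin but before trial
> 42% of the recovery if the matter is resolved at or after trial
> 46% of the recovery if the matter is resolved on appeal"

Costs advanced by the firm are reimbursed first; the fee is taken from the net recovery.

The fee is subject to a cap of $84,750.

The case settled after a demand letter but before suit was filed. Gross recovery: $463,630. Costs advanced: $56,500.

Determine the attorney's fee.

Fee base (net of costs): $463,630 − $56,500 = $407,130
The matter settled after a demand letter but before suit was filed, so the 23% rate applies.
$407,130 × 23% = $93,639.90
$93,639.90 exceeds the $84,750 cap, so the fee is capped at $84,750.00.

$84,750.00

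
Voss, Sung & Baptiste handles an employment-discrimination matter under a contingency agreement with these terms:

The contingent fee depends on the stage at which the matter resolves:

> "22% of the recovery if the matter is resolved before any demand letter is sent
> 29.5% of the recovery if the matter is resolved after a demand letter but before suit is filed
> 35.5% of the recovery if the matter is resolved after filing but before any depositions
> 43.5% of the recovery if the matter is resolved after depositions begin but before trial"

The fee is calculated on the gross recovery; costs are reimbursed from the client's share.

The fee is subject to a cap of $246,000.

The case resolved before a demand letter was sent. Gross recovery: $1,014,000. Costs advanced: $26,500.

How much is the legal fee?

$223,080.00

Fee base is the gross recovery, $1,014,000; costs are reimbursed separately.
The matter resolved before a demand letter was sent, so the 22% rate applies.
$1,014,000 × 22% = $223,080.00
$223,080.00 is under the $246,000 cap.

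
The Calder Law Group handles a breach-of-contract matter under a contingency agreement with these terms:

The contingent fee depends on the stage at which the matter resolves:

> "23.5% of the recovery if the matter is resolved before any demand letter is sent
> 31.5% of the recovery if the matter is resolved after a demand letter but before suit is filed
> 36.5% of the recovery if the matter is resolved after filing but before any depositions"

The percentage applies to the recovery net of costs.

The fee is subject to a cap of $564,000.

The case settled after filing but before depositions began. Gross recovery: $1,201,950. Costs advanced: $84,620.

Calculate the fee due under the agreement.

$407,825.45

Fee base (net of costs): $1,201,950 − $84,620 = $1,117,330
The matter settled after filing but before depositions began, so the 36.5% rate applies.
$1,117,330 × 36.5% = $407,825.45
$407,825.45 is under the $564,000 cap.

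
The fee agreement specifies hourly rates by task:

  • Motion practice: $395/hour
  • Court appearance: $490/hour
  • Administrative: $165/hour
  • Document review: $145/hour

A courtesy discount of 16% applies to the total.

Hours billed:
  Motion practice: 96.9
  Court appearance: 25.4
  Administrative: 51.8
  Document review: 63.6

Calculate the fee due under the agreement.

$57,532.02

Motion practice: 96.9 × $395 = $38,275.50
Court appearance: 25.4 × $490 = $12,446.00
Administrative: 51.8 × $165 = $8,547.00
Document review: 63.6 × $145 = $9,222.00
Subtotal: $68,490.50
Less 16% discount: −$10,958.48
Total: $68,490.50 − $10,958.48 = $57,532.02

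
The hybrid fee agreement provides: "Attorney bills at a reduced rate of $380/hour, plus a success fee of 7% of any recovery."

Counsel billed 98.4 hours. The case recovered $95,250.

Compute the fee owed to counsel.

Hourly: 98.4 × $380 = $37,392.00
Success fee: 7% of $95,250 = $6,667.50
Total: $37,392.00 + $6,667.50 = $44,059.50

$44,059.50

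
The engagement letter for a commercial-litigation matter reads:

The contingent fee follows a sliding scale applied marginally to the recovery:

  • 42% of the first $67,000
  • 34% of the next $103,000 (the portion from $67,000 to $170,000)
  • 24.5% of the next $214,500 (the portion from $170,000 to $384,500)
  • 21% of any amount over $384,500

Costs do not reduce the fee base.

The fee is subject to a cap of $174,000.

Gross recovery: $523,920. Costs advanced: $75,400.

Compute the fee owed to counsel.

$144,990.70

Fee base is the gross recovery, $523,920; costs are reimbursed separately.
First $67,000 at 42% = $28,140.00
Next $103,000 at 34% = $35,020.00
Next $214,500 at 24.5% = $52,552.50
Remaining $139,420 at 21% = $29,278.20
Fee: $28,140.00 + $35,020.00 + $52,552.50 + $29,278.20 = $144,990.70
$144,990.70 is under the $174,000 cap.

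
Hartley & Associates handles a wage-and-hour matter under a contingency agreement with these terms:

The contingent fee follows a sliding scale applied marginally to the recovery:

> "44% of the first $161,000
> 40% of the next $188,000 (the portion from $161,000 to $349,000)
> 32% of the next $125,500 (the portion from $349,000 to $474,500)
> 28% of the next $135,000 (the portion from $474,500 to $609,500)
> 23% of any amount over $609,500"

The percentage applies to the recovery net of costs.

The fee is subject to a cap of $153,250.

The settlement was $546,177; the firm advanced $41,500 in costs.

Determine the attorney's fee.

$153,250.00

Fee base (net of costs): $546,177 − $41,500 = $504,677
First $161,000 at 44% = $70,840.00
Next $188,000 at 40% = $75,200.00
Next $125,500 at 32% = $40,160.00
Remaining $30,177 at 28% = $8,449.56
Fee: $70,840.00 + $75,200.00 + $40,160.00 + $8,449.56 = $194,649.56
$194,649.56 exceeds the $153,250 cap, so the fee is capped at $153,250.00.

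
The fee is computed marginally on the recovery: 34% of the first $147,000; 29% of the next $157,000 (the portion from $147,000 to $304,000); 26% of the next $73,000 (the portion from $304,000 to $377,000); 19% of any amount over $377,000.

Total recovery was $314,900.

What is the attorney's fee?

First $147,000 at 34% = $49,980.00
Next $157,000 at 29% = $45,530.00
Remaining $10,900 at 26% = $2,834.00
Fee: $49,980.00 + $45,530.00 + $2,834.00 = $98,344.00

$98,344.00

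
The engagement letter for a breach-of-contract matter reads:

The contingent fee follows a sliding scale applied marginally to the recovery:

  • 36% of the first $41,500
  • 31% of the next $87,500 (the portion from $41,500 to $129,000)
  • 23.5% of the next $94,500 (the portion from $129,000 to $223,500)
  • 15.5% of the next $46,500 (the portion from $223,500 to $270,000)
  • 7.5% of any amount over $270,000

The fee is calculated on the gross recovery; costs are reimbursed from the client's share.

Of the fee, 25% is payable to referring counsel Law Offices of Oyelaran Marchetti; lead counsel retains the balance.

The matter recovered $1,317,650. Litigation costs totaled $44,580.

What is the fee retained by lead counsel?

Fee base is the gross recovery, $1,317,650; costs are reimbursed separately.
First $41,500 at 36% = $14,940.00
Next $87,500 at 31% = $27,125.00
Next $94,500 at 23.5% = $22,207.50
Next $46,500 at 15.5% = $7,207.50
Remaining $1,047,650 at 7.5% = $78,573.75
Fee: $14,940.00 + $27,125.00 + $22,207.50 + $7,207.50 + $78,573.75 = $150,053.75
Referral share: 25% of $150,053.75 = $37,513.44; lead counsel retains $150,053.75 − $37,513.44 = $112,540.31.

$112,540.31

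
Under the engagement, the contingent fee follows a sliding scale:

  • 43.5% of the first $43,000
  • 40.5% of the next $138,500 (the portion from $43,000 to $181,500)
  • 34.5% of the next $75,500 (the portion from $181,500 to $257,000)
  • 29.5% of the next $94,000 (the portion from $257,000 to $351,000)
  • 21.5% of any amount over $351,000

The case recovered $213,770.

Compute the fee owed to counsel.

First $43,000 at 43.5% = $18,705.00
Next $138,500 at 40.5% = $56,092.50
Remaining $32,270 at 34.5% = $11,133.15
Fee: $18,705.00 + $56,092.50 + $11,133.15 = $85,930.65

$85,930.65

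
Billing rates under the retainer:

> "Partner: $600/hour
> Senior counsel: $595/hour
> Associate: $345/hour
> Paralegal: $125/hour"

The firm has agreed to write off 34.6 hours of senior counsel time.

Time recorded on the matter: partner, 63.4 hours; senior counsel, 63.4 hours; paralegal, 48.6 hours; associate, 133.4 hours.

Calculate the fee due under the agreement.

Partner: 63.4 × $600 = $38,040.00
Senior counsel: 63.4 × $595 = $37,723.00
Associate: 133.4 × $345 = $46,023.00
Paralegal: 48.6 × $125 = $6,075.00
Subtotal: $127,861.00
Write-off: 34.6 × $595 = $20,587.00
Total: $127,861.00 − $20,587.00 = $107,274.00

$107,274.00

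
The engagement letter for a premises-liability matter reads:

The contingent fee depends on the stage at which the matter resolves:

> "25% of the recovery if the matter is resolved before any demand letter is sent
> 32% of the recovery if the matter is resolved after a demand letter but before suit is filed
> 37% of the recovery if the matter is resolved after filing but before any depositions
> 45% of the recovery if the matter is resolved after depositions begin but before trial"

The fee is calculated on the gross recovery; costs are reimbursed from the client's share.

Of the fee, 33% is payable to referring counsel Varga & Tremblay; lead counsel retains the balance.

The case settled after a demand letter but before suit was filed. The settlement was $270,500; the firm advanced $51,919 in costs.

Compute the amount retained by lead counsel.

Fee base is the gross recovery, $270,500; costs are reimbursed separately.
The matter settled after a demand letter but before suit was filed, so the 32% rate applies.
$270,500 × 32% = $86,560.00
Referral share: 33% of $86,560.00 = $28,564.80; lead counsel retains $86,560.00 − $28,564.80 = $57,995.20.

$57,995.20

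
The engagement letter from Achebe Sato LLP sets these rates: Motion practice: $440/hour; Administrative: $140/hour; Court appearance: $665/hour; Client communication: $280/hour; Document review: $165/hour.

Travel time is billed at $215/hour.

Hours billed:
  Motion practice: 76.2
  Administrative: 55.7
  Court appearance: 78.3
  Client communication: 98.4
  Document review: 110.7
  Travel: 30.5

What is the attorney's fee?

Motion practice: 76.2 × $440 = $33,528.00
Administrative: 55.7 × $140 = $7,798.00
Court appearance: 78.3 × $665 = $52,069.50
Client communication: 98.4 × $280 = $27,552.00
Document review: 110.7 × $165 = $18,265.50
Subtotal: $33,528.00 + $7,798.00 + $52,069.50 + $27,552.00 + $18,265.50 = $139,213.00
Travel: 30.5 × $215 = $6,557.50
Total: $139,213.00 + $6,557.50 = $145,770.50

$145,770.50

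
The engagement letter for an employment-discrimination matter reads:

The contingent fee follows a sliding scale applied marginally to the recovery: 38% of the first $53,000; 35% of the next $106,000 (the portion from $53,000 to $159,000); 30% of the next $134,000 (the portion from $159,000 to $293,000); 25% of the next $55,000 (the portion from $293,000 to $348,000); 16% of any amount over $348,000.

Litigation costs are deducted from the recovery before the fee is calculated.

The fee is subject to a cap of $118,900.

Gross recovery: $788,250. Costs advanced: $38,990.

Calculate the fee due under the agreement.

Fee base (net of costs): $788,250 − $38,990 = $749,260
First $53,000 at 38% = $20,140.00
Next $106,000 at 35% = $37,100.00
Next $134,000 at 30% = $40,200.00
Next $55,000 at 25% = $13,750.00
Remaining $401,260 at 16% = $64,201.60
Fee: $20,140.00 + $37,100.00 + $40,200.00 + $13,750.00 + $64,201.60 = $175,391.60
$175,391.60 exceeds the $118,900 cap, so the fee is capped at $118,900.00.

$118,900.00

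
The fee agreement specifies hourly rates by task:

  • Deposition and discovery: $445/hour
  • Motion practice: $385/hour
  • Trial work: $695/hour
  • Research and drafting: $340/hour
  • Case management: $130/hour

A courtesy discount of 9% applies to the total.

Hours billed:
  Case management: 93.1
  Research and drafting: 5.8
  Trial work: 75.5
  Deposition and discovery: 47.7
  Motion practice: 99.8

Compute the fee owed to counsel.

$114,839.27

Deposition and discovery: 47.7 × $445 = $21,226.50
Motion practice: 99.8 × $385 = $38,423.00
Trial work: 75.5 × $695 = $52,472.50
Research and drafting: 5.8 × $340 = $1,972.00
Case management: 93.1 × $130 = $12,103.00
Subtotal: $126,197.00
Less 9% discount: −$11,357.73
Total: $126,197.00 − $11,357.73 = $114,839.27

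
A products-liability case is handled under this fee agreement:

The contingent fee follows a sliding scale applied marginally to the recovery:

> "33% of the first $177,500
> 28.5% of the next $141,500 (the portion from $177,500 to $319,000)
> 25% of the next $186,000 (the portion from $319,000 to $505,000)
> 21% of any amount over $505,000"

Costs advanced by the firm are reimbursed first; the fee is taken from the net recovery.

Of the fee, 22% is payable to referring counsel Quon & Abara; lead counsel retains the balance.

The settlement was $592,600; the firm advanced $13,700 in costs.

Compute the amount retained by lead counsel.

Fee base (net of costs): $592,600 − $13,700 = $578,900
First $177,500 at 33% = $58,575.00
Next $141,500 at 28.5% = $40,327.50
Next $186,000 at 25% = $46,500.00
Remaining $73,900 at 21% = $15,519.00
Fee: $58,575.00 + $40,327.50 + $46,500.00 + $15,519.00 = $160,921.50
Referral share: 22% of $160,921.50 = $35,402.73; lead counsel retains $160,921.50 − $35,402.73 = $125,518.77.

$125,518.77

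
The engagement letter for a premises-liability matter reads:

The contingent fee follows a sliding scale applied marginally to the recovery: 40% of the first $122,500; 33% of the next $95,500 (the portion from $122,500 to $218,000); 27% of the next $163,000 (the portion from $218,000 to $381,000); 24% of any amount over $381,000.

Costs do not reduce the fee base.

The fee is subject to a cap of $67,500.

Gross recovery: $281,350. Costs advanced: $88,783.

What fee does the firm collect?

$67,500.00

Fee base is the gross recovery, $281,350; costs are reimbursed separately.
First $122,500 at 40% = $49,000.00
Next $95,500 at 33% = $31,515.00
Remaining $63,350 at 27% = $17,104.50
Fee: $49,000.00 + $31,515.00 + $17,104.50 = $97,619.50
$97,619.50 exceeds the $67,500 cap, so the fee is capped at $67,500.00.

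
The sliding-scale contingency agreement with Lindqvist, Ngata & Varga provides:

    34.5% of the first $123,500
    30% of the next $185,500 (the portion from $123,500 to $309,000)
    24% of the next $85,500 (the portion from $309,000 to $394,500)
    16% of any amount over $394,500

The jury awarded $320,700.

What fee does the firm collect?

$101,065.50

First $123,500 at 34.5% = $42,607.50
Next $185,500 at 30% = $55,650.00
Remaining $11,700 at 24% = $2,808.00
Fee: $42,607.50 + $55,650.00 + $2,808.00 = $101,065.50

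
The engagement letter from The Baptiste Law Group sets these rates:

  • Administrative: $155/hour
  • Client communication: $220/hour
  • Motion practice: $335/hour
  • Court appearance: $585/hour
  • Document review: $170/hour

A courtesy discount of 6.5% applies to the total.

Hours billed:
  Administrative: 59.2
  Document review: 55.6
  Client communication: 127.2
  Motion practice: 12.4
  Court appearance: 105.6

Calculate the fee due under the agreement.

Administrative: 59.2 × $155 = $9,176.00
Client communication: 127.2 × $220 = $27,984.00
Motion practice: 12.4 × $335 = $4,154.00
Court appearance: 105.6 × $585 = $61,776.00
Document review: 55.6 × $170 = $9,452.00
Subtotal: $112,542.00
Less 6.5% discount: −$7,315.23
Total: $112,542.00 − $7,315.23 = $105,226.77

$105,226.77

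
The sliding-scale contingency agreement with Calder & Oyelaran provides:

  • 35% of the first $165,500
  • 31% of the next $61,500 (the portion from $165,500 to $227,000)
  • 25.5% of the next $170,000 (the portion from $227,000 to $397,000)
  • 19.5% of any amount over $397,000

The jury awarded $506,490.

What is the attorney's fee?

First $165,500 at 35% = $57,925.00
Next $61,500 at 31% = $19,065.00
Next $170,000 at 25.5% = $43,350.00
Remaining $109,490 at 19.5% = $21,350.55
Fee: $57,925.00 + $19,065.00 + $43,350.00 + $21,350.55 = $141,690.55

$141,690.55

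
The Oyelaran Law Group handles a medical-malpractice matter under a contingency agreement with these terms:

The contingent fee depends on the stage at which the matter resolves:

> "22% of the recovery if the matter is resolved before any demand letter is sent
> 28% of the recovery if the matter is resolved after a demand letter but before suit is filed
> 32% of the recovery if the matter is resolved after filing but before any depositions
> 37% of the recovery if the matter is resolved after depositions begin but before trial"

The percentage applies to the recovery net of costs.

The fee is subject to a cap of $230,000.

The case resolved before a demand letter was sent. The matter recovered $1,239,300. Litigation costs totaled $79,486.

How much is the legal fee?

Fee base (net of costs): $1,239,300 − $79,486 = $1,159,814
The matter resolved before a demand letter was sent, so the 22% rate applies.
$1,159,814 × 22% = $255,159.08
$255,159.08 exceeds the $230,000 cap, so the fee is capped at $230,000.00.

$230,000.00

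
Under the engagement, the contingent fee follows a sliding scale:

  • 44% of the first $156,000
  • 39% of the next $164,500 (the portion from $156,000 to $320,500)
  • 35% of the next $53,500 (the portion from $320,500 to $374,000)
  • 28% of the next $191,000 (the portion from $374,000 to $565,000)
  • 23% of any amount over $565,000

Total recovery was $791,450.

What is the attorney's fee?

$257,083.50

First $156,000 at 44% = $68,640.00
Next $164,500 at 39% = $64,155.00
Next $53,500 at 35% = $18,725.00
Next $191,000 at 28% = $53,480.00
Remaining $226,450 at 23% = $52,083.50
Fee: $68,640.00 + $64,155.00 + $18,725.00 + $53,480.00 + $52,083.50 = $257,083.50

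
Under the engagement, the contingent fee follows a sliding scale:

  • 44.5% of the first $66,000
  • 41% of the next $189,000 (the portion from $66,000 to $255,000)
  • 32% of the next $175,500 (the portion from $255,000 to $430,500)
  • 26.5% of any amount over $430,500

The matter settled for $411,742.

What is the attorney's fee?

$157,017.44

First $66,000 at 44.5% = $29,370.00
Next $189,000 at 41% = $77,490.00
Remaining $156,742 at 32% = $50,157.44
Fee: $29,370.00 + $77,490.00 + $50,157.44 = $157,017.44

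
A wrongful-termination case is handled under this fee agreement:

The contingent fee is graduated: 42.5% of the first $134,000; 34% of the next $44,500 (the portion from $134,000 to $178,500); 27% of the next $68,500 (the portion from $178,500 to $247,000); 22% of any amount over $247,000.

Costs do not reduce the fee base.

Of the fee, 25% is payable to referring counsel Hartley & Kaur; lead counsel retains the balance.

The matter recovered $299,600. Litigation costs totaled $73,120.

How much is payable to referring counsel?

$25,536.75

Fee base is the gross recovery, $299,600; costs are reimbursed separately.
First $134,000 at 42.5% = $56,950.00
Next $44,500 at 34% = $15,130.00
Next $68,500 at 27% = $18,495.00
Remaining $52,600 at 22% = $11,572.00
Fee: $56,950.00 + $15,130.00 + $18,495.00 + $11,572.00 = $102,147.00
Referral share: 25% of $102,147.00 = $25,536.75; lead counsel retains $102,147.00 − $25,536.75 = $76,610.25.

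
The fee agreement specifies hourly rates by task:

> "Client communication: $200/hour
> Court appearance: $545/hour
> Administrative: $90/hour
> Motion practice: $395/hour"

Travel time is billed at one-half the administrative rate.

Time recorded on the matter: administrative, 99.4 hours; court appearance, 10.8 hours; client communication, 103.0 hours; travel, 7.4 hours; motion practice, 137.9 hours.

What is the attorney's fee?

$90,235.50

Client communication: 103.0 × $200 = $20,600.00
Court appearance: 10.8 × $545 = $5,886.00
Administrative: 99.4 × $90 = $8,946.00
Motion practice: 137.9 × $395 = $54,470.50
Subtotal: $20,600.00 + $5,886.00 + $8,946.00 + $54,470.50 = $89,902.50
Travel: 7.4 × ($90 ÷ 2) = 7.4 × $45.00 = $333.00
Total: $89,902.50 + $333.00 = $90,235.50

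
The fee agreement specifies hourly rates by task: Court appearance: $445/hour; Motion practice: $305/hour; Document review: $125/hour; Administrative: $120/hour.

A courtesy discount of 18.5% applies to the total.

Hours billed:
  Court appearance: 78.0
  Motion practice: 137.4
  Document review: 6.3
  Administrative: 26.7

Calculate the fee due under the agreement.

$65,695.93

Court appearance: 78.0 × $445 = $34,710.00
Motion practice: 137.4 × $305 = $41,907.00
Document review: 6.3 × $125 = $787.50
Administrative: 26.7 × $120 = $3,204.00
Subtotal: $80,608.50
Less 18.5% discount: −$14,912.57
Total: $80,608.50 − $14,912.57 = $65,695.93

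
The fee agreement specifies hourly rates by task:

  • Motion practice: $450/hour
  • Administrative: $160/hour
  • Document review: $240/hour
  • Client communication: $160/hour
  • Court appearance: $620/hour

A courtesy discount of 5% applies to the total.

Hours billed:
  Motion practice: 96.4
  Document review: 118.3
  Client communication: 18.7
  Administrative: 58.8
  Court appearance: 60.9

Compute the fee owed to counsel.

$115,833.50

Motion practice: 96.4 × $450 = $43,380.00
Administrative: 58.8 × $160 = $9,408.00
Document review: 118.3 × $240 = $28,392.00
Client communication: 18.7 × $160 = $2,992.00
Court appearance: 60.9 × $620 = $37,758.00
Subtotal: $121,930.00
Less 5% discount: −$6,096.50
Total: $121,930.00 − $6,096.50 = $115,833.50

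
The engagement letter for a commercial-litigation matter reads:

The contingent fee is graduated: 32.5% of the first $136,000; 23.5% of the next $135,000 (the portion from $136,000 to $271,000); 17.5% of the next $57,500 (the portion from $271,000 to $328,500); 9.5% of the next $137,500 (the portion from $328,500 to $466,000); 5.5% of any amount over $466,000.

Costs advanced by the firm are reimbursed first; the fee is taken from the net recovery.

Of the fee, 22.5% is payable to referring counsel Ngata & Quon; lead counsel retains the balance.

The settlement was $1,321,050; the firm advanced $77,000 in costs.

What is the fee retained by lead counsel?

Fee base (net of costs): $1,321,050 − $77,000 = $1,244,050
First $136,000 at 32.5% = $44,200.00
Next $135,000 at 23.5% = $31,725.00
Next $57,500 at 17.5% = $10,062.50
Next $137,500 at 9.5% = $13,062.50
Remaining $778,050 at 5.5% = $42,792.75
Fee: $44,200.00 + $31,725.00 + $10,062.50 + $13,062.50 + $42,792.75 = $141,842.75
Referral share: 22.5% of $141,842.75 = $31,914.62; lead counsel retains $141,842.75 − $31,914.62 = $109,928.13.

$109,928.13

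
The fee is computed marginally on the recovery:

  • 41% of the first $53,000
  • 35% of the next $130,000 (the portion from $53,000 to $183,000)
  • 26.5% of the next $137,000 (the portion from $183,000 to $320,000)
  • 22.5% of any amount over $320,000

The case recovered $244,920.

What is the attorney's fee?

$83,638.80

First $53,000 at 41% = $21,730.00
Next $130,000 at 35% = $45,500.00
Remaining $61,920 at 26.5% = $16,408.80
Fee: $21,730.00 + $45,500.00 + $16,408.80 = $83,638.80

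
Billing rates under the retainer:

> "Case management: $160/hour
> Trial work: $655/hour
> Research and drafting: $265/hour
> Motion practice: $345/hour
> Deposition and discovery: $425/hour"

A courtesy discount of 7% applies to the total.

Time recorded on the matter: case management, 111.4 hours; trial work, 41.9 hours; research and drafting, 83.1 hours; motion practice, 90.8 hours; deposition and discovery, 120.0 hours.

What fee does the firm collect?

$139,142.88

Case management: 111.4 × $160 = $17,824.00
Trial work: 41.9 × $655 = $27,444.50
Research and drafting: 83.1 × $265 = $22,021.50
Motion practice: 90.8 × $345 = $31,326.00
Deposition and discovery: 120.0 × $425 = $51,000.00
Subtotal: $149,616.00
Less 7% discount: −$10,473.12
Total: $149,616.00 − $10,473.12 = $139,142.88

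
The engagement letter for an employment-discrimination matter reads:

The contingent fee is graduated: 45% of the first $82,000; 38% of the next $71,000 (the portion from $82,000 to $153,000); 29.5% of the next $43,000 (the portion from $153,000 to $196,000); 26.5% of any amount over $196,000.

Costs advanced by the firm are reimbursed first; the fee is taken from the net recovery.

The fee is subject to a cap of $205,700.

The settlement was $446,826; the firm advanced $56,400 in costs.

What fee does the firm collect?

Fee base (net of costs): $446,826 − $56,400 = $390,426
First $82,000 at 45% = $36,900.00
Next $71,000 at 38% = $26,980.00
Next $43,000 at 29.5% = $12,685.00
Remaining $194,426 at 26.5% = $51,522.89
Fee: $36,900.00 + $26,980.00 + $12,685.00 + $51,522.89 = $128,087.89
$128,087.89 is under the $205,700 cap.

$128,087.89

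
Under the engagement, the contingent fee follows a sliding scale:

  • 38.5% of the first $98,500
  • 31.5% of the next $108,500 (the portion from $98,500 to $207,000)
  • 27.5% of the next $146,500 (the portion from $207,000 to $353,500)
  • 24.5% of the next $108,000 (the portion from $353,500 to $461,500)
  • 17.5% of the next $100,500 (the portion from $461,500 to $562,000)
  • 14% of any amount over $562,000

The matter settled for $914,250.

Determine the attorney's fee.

$205,750.00

First $98,500 at 38.5% = $37,922.50
Next $108,500 at 31.5% = $34,177.50
Next $146,500 at 27.5% = $40,287.50
Next $108,000 at 24.5% = $26,460.00
Next $100,500 at 17.5% = $17,587.50
Remaining $352,250 at 14% = $49,315.00
Fee: $37,922.50 + $34,177.50 + $40,287.50 + $26,460.00 + $17,587.50 + $49,315.00 = $205,750.00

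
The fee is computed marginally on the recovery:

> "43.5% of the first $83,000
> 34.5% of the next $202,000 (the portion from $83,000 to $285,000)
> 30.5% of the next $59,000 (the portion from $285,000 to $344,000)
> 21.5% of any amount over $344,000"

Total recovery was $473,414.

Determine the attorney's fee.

First $83,000 at 43.5% = $36,105.00
Next $202,000 at 34.5% = $69,690.00
Next $59,000 at 30.5% = $17,995.00
Remaining $129,414 at 21.5% = $27,824.01
Fee: $36,105.00 + $69,690.00 + $17,995.00 + $27,824.01 = $151,614.01

$151,614.01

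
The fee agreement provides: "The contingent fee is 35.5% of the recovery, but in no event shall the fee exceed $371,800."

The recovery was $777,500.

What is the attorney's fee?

35.5% of $777,500 = $276,012.50
That is under the $371,800 cap.

$276,012.50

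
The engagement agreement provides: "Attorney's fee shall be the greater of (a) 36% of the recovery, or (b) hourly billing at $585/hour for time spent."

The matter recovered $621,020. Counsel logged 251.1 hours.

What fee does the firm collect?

(a) 36% of $621,020 = $223,567.20
(b) 251.1 × $585 = $146,893.50
The greater is (a): $223,567.20.

$223,567.20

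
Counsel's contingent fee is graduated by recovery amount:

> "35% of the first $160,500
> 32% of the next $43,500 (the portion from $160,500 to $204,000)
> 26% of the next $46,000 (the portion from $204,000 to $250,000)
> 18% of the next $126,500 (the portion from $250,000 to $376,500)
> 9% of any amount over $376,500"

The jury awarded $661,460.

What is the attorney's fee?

$130,471.40

First $160,500 at 35% = $56,175.00
Next $43,500 at 32% = $13,920.00
Next $46,000 at 26% = $11,960.00
Next $126,500 at 18% = $22,770.00
Remaining $284,960 at 9% = $25,646.40
Fee: $56,175.00 + $13,920.00 + $11,960.00 + $22,770.00 + $25,646.40 = $130,471.40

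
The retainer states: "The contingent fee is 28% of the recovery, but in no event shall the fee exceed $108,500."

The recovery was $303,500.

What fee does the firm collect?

28% of $303,500 = $84,980.00
That is under the $108,500 cap.

$84,980.00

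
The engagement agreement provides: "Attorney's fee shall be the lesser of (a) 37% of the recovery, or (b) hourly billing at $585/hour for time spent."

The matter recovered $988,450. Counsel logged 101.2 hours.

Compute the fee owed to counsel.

$59,202.00

(a) 37% of $988,450 = $365,726.50
(b) 101.2 × $585 = $59,202.00
The lesser is (b): $59,202.00.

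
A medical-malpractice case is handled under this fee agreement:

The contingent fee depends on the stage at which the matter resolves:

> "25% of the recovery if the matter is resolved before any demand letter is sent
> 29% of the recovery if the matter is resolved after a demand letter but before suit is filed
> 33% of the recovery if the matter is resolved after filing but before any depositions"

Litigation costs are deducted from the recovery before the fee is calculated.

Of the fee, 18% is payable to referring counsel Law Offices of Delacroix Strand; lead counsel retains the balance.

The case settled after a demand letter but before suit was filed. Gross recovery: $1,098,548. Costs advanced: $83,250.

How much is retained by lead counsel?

$241,437.86

Fee base (net of costs): $1,098,548 − $83,250 = $1,015,298
The matter settled after a demand letter but before suit was filed, so the 29% rate applies.
$1,015,298 × 29% = $294,436.42
Referral share: 18% of $294,436.42 = $52,998.56; lead counsel retains $294,436.42 − $52,998.56 = $241,437.86.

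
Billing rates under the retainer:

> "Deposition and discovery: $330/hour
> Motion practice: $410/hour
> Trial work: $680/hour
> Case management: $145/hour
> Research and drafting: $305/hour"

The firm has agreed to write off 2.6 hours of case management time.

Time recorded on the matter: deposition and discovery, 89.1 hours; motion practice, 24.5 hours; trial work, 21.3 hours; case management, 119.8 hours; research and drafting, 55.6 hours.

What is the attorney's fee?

Deposition and discovery: 89.1 × $330 = $29,403.00
Motion practice: 24.5 × $410 = $10,045.00
Trial work: 21.3 × $680 = $14,484.00
Case management: 119.8 × $145 = $17,371.00
Research and drafting: 55.6 × $305 = $16,958.00
Subtotal: $88,261.00
Write-off: 2.6 × $145 = $377.00
Total: $88,261.00 − $377.00 = $87,884.00

$87,884.00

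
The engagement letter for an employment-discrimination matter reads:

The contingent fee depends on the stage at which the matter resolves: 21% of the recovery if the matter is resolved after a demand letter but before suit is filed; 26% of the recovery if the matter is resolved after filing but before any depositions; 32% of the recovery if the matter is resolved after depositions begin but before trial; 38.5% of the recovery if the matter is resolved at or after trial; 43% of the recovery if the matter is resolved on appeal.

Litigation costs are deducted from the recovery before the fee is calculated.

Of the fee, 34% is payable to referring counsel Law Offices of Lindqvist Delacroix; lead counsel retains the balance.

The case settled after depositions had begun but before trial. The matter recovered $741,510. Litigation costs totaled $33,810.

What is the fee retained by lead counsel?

Fee base (net of costs): $741,510 − $33,810 = $707,700
The matter settled after depositions had begun but before trial, so the 32% rate applies.
$707,700 × 32% = $226,464.00
Referral share: 34% of $226,464.00 = $76,997.76; lead counsel retains $226,464.00 − $76,997.76 = $149,466.24.

$149,466.24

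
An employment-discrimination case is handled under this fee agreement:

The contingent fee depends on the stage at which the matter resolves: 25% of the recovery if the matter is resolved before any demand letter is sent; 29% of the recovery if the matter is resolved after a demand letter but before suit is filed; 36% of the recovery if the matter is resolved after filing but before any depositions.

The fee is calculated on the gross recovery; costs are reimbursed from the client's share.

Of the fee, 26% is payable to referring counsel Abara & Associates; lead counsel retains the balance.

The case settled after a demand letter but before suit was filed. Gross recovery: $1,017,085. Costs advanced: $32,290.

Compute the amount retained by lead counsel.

Fee base is the gross recovery, $1,017,085; costs are reimbursed separately.
The matter settled after a demand letter but before suit was filed, so the 29% rate applies.
$1,017,085 × 29% = $294,954.65
Referral share: 26% of $294,954.65 = $76,688.21; lead counsel retains $294,954.65 − $76,688.21 = $218,266.44.

$218,266.44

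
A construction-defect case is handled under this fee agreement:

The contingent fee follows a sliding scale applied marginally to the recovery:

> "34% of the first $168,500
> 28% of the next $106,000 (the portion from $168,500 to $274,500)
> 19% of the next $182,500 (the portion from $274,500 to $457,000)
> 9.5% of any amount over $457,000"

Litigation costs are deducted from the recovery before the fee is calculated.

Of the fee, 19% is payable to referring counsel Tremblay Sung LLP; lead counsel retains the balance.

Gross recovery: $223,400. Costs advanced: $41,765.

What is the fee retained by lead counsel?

$49,383.92

Fee base (net of costs): $223,400 − $41,765 = $181,635
First $168,500 at 34% = $57,290.00
Remaining $13,135 at 28% = $3,677.80
Fee: $57,290.00 + $3,677.80 = $60,967.80
Referral share: 19% of $60,967.80 = $11,583.88; lead counsel retains $60,967.80 − $11,583.88 = $49,383.92.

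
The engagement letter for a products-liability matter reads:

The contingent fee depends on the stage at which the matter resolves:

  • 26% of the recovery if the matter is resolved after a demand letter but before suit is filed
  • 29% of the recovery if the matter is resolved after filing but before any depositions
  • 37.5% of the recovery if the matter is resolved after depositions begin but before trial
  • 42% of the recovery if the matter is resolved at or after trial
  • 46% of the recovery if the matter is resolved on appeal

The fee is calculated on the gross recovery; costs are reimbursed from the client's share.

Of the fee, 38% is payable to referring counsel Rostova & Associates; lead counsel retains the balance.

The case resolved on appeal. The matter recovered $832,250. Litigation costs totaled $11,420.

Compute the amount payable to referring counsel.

$145,477.30

Fee base is the gross recovery, $832,250; costs are reimbursed separately.
The matter resolved on appeal, so the 46% rate applies.
$832,250 × 46% = $382,835.00
Referral share: 38% of $382,835.00 = $145,477.30; lead counsel retains $382,835.00 − $145,477.30 = $237,357.70.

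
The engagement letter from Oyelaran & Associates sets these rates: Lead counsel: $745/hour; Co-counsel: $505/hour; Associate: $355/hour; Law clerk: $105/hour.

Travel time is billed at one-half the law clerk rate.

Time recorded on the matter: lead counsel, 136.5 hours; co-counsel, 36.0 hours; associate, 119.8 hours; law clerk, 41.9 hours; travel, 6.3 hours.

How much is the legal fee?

$167,131.75

Lead counsel: 136.5 × $745 = $101,692.50
Co-counsel: 36.0 × $505 = $18,180.00
Associate: 119.8 × $355 = $42,529.00
Law clerk: 41.9 × $105 = $4,399.50
Subtotal: $101,692.50 + $18,180.00 + $42,529.00 + $4,399.50 = $166,801.00
Travel: 6.3 × ($105 ÷ 2) = 6.3 × $52.50 = $330.75
Total: $166,801.00 + $330.75 = $167,131.75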